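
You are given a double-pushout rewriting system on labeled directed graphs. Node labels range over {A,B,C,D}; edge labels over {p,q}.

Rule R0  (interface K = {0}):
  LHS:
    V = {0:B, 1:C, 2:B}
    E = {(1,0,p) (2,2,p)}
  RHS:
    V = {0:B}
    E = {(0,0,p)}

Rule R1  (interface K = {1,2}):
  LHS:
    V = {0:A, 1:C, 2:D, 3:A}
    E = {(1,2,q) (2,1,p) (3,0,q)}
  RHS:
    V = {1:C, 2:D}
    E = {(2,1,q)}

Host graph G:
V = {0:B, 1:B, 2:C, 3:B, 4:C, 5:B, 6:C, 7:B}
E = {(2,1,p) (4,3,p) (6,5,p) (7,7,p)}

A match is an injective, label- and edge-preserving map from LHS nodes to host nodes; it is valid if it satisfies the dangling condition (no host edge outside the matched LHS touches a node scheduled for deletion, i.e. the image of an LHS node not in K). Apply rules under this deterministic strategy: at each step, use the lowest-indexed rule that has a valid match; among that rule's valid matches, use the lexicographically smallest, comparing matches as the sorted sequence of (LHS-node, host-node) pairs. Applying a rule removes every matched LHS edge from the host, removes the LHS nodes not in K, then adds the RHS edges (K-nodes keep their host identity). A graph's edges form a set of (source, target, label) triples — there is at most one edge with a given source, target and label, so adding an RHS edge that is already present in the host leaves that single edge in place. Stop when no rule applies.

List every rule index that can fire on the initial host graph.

R0: 3 valid matches — {0↦1, 1↦2, 2↦7}, {0↦3, 1↦4, 2↦7}, {0↦5, 1↦6, 2↦7}
R1: no valid match — LHS pattern not found

Answer: [R0]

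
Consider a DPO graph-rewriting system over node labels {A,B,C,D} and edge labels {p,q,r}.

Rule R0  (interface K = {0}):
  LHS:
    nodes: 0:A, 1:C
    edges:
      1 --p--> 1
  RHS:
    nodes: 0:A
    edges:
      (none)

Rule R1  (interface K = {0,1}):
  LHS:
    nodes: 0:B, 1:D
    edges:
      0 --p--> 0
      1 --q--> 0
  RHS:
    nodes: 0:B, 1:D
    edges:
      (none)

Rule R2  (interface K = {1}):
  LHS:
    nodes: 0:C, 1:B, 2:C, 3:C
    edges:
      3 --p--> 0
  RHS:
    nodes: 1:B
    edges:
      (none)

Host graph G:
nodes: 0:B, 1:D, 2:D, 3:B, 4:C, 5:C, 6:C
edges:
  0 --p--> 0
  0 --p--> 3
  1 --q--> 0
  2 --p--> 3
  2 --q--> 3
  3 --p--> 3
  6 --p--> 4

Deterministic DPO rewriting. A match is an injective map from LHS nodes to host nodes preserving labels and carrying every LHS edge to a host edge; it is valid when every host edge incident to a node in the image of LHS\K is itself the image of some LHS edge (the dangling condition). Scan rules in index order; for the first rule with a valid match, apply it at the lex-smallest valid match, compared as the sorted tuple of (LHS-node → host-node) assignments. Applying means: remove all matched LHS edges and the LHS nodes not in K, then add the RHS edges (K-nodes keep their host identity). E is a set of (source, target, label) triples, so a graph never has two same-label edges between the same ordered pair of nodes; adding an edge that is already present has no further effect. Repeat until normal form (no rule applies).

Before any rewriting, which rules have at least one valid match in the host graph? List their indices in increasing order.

Answer: [R1,R2]

Rewrite trace:
R0: no valid match — LHS pattern not found
R1: 2 valid matches — {0↦0, 1↦1}, {0↦3, 1↦2}
R2: 2 valid matches — {0↦4, 1↦0, 2↦5, 3↦6}, {0↦4, 1↦3, 2↦5, 3↦6}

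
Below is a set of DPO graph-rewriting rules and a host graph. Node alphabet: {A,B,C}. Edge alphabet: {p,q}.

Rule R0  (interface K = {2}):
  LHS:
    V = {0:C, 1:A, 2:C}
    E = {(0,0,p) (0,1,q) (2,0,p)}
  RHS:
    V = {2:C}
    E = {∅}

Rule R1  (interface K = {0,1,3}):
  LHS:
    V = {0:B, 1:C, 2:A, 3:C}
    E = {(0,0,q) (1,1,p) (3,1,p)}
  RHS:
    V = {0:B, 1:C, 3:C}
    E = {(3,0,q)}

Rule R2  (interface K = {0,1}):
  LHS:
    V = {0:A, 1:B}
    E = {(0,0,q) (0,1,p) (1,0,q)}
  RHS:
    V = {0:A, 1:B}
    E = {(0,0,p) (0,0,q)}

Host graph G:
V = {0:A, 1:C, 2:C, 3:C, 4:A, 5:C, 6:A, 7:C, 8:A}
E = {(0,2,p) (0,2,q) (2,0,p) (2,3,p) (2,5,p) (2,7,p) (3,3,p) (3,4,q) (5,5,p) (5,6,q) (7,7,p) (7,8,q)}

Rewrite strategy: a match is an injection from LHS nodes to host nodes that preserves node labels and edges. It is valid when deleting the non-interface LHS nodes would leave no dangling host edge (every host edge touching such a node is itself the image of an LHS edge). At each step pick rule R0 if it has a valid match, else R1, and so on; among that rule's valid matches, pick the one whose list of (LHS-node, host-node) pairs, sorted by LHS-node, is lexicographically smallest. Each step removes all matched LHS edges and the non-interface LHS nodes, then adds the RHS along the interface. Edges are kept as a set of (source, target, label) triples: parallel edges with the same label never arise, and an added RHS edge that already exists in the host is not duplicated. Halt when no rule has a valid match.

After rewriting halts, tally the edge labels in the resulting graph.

start.  V:9 E:12  edges: 0-p->2 0-q->2 2-p->0 2-p->3 2-p->5 2-p->7 3-p->3 3-q->4 5-p->5 5-q->6 7-p->7 7-q->8
1. fire R0 via {0↦3, 1↦4, 2↦2}  →  V:7 E:9  edges: 0-p->2 0-q->2 2-p->0 2-p->5 2-p->7 5-p->5 5-q->6 7-p->7 7-q->8
2. fire R0 via {0↦5, 1↦6, 2↦2}  →  V:5 E:6  edges: 0-p->2 0-q->2 2-p->0 2-p->7 7-p->7 7-q->8
3. fire R0 via {0↦7, 1↦8, 2↦2}  →  V:3 E:3  edges: 0-p->2 0-q->2 2-p->0
final graph: no rule applies after step 3
NF edges: [(0, 2, 'p'), (0, 2, 'q'), (2, 0, 'p')]

Answer: p:2 q:1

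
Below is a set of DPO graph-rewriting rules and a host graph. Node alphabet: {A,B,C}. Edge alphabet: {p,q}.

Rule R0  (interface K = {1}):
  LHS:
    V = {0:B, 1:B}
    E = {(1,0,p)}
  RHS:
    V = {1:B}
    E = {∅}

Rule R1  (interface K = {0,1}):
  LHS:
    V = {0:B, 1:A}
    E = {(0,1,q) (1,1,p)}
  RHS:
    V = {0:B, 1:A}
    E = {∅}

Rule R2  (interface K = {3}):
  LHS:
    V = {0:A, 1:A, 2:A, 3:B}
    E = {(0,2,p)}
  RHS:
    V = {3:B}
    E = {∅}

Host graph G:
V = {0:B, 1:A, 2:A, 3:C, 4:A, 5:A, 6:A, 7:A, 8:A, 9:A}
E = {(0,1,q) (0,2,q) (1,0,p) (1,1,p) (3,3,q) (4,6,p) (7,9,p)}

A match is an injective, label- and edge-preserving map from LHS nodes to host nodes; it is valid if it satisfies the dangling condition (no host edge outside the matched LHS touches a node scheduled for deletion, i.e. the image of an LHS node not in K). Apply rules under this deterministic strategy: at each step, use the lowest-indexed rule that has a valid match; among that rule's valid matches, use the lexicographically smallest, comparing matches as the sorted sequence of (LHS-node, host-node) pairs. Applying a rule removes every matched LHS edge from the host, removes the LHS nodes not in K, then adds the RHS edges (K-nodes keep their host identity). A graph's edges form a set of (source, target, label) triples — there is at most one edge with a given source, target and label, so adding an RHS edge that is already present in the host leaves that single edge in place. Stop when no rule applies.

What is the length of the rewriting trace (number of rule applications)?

[0] host  ⇒  10 nodes, 7 edges  {0-q->1 0-q->2 1-p->0 1-p->1 3-q->3 4-p->6 7-p->9}
[1] R1 @ {0↦0, 1↦1}  ⇒  10 nodes, 5 edges  {0-q->2 1-p->0 3-q->3 4-p->6 7-p->9}
[2] R2 @ {0↦4, 1↦5, 2↦6, 3↦0}  ⇒  7 nodes, 4 edges  {0-q->2 1-p->0 3-q->3 7-p->9}
[3] R2 @ {0↦7, 1↦8, 2↦9, 3↦0}  ⇒  4 nodes, 3 edges  {0-q->2 1-p->0 3-q->3}
halt: no rule applies after step 3

Answer: 3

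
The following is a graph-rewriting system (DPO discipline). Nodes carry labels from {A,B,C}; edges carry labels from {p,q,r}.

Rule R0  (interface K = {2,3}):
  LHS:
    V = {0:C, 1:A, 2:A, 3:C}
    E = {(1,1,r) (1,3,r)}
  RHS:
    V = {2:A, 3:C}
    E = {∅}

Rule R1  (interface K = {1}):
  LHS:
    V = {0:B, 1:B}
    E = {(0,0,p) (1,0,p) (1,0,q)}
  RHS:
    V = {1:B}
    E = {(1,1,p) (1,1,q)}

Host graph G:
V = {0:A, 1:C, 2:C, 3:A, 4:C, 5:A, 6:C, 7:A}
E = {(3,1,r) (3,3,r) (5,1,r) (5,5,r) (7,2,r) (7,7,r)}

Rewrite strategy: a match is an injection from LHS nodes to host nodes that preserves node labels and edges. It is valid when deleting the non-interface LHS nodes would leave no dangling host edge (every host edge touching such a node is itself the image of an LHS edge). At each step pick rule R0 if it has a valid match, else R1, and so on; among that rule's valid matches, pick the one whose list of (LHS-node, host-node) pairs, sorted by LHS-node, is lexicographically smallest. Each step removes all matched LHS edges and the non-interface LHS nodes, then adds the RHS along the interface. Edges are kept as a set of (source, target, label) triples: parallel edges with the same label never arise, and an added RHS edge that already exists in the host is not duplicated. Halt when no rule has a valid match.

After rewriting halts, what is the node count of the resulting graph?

Answer: 2

Derivation:
initial: |V|=8 |E|=6  E = 3-r->1 3-r->3 5-r->1 5-r->5 7-r->2 7-r->7
step 1: apply R0 at {0↦4, 1↦3, 2↦0, 3↦1}  → |V|=6 |E|=4  E = 5-r->1 5-r->5 7-r->2 7-r->7
step 2: apply R0 at {0↦6, 1↦5, 2↦0, 3↦1}  → |V|=4 |E|=2  E = 7-r->2 7-r->7
step 3: apply R0 at {0↦1, 1↦7, 2↦0, 3↦2}  → |V|=2 |E|=0  E = ∅
normal form: no rule applies after step 3
NF nodes: {0:A, 2:C}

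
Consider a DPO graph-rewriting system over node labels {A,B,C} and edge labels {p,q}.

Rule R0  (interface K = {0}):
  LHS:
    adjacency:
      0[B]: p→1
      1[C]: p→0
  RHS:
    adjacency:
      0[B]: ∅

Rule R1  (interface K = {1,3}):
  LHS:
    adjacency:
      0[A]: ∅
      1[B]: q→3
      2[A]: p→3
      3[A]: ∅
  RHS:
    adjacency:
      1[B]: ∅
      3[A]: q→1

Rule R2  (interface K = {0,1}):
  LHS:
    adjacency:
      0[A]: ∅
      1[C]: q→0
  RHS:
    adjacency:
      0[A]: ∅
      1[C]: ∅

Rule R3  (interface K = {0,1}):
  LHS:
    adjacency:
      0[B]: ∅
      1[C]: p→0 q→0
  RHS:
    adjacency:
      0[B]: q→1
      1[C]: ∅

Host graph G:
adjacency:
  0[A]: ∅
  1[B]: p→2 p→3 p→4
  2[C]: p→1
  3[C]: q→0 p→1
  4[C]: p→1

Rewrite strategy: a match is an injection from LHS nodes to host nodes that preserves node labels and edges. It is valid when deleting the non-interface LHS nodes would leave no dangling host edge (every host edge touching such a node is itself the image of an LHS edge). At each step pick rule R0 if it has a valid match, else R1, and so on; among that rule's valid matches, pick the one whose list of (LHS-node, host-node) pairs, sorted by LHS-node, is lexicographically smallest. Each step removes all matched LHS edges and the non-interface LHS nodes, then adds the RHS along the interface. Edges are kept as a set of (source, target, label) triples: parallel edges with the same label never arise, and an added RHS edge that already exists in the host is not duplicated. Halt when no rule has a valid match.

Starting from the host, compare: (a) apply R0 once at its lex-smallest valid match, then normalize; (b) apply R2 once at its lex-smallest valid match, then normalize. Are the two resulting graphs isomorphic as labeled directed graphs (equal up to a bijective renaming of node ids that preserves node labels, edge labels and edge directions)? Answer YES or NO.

branch R0-first: apply at {0↦1, 1↦2} → |E|=5, then 3 more step(s) → NF |V|=2 |E|=0 V={0:A, 1:B} E=∅
branch R2-first: apply at {0↦0, 1↦3} → |E|=6, then 3 more step(s) → NF |V|=2 |E|=0 V={0:A, 1:B} E=∅
graphs isomorphic (equal up to label-preserving node renaming)

Answer: YES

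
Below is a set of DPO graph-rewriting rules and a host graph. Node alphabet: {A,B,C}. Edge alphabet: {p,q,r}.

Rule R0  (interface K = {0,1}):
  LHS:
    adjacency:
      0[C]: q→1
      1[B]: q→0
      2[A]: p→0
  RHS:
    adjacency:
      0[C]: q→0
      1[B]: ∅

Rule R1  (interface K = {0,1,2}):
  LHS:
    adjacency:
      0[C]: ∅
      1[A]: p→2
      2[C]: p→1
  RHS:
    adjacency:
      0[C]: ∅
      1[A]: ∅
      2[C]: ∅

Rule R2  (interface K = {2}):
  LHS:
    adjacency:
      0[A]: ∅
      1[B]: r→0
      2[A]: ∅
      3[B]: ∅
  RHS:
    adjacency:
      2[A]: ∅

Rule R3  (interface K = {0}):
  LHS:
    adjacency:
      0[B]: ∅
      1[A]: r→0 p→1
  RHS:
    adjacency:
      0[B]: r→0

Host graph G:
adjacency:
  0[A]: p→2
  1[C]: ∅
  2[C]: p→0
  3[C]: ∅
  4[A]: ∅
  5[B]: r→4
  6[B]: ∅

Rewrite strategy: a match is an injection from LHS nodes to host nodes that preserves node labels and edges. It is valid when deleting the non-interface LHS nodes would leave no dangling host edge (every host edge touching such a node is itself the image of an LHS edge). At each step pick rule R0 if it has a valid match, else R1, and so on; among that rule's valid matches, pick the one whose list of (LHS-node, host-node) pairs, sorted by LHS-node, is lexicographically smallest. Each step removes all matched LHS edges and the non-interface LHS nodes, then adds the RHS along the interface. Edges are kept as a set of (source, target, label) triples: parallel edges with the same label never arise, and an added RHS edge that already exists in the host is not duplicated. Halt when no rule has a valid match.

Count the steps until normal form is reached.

Answer: 2

Derivation:
start.  V:7 E:3  edges: 0-p->2 2-p->0 5-r->4
1. fire R1 via {0↦1, 1↦0, 2↦2}  →  V:7 E:1  edges: 5-r->4
2. fire R2 via {0↦4, 1↦5, 2↦0, 3↦6}  →  V:4 E:0  edges: ∅
final graph: no rule applies after step 2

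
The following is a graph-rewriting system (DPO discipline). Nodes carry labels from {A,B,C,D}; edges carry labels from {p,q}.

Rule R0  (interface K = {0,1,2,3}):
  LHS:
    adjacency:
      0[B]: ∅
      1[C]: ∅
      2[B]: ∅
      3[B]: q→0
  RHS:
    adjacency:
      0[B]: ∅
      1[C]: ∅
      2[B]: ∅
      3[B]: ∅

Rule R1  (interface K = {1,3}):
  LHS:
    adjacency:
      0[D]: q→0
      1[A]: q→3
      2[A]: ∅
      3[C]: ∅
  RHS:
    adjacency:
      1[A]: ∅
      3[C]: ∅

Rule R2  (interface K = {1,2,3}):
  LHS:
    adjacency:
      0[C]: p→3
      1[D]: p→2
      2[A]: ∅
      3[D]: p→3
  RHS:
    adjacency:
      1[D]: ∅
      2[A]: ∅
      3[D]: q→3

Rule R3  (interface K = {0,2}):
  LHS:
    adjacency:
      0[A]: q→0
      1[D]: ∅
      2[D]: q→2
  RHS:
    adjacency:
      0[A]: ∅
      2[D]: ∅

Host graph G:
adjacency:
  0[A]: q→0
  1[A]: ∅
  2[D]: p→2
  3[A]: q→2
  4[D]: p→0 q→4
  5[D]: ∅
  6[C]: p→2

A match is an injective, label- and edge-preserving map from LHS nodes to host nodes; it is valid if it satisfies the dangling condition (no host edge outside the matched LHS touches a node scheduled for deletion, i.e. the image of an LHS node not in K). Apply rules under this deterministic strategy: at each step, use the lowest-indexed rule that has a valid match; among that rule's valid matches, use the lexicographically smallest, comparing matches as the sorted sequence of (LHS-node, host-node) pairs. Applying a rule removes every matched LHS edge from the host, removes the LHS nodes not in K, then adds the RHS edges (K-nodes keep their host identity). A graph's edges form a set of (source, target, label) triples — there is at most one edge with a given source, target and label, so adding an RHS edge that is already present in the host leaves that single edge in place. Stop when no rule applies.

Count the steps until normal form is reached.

initial: |V|=7 |E|=6  E = 0-q->0 2-p->2 3-q->2 4-p->0 4-q->4 6-p->2
step 1: apply R2 at {0↦6, 1↦4, 2↦0, 3↦2}  → |V|=6 |E|=4  E = 0-q->0 2-q->2 3-q->2 4-q->4
step 2: apply R3 at {0↦0, 1↦5, 2↦2}  → |V|=5 |E|=2  E = 3-q->2 4-q->4
normal form: no rule applies after step 2

Answer: 2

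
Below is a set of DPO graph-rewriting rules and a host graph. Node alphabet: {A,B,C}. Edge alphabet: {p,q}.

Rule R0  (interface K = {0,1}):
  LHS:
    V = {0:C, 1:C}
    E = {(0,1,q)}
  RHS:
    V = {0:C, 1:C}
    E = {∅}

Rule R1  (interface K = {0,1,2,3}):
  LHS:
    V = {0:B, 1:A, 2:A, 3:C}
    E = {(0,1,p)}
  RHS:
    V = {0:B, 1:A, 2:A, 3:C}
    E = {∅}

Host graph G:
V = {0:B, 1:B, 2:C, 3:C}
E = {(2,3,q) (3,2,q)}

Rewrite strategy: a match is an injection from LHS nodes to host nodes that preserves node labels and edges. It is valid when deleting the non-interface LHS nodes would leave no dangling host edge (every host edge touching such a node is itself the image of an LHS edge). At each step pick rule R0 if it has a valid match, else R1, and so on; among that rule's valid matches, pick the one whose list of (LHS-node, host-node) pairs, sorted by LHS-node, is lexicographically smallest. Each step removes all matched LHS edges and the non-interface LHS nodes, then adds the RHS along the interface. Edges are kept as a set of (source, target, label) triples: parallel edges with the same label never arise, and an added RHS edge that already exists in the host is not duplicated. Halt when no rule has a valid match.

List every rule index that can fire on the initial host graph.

Answer: [R0]

Steps:
R0: 2 valid matches — {0↦2, 1↦3}, {0↦3, 1↦2}
R1: no valid match — LHS pattern not found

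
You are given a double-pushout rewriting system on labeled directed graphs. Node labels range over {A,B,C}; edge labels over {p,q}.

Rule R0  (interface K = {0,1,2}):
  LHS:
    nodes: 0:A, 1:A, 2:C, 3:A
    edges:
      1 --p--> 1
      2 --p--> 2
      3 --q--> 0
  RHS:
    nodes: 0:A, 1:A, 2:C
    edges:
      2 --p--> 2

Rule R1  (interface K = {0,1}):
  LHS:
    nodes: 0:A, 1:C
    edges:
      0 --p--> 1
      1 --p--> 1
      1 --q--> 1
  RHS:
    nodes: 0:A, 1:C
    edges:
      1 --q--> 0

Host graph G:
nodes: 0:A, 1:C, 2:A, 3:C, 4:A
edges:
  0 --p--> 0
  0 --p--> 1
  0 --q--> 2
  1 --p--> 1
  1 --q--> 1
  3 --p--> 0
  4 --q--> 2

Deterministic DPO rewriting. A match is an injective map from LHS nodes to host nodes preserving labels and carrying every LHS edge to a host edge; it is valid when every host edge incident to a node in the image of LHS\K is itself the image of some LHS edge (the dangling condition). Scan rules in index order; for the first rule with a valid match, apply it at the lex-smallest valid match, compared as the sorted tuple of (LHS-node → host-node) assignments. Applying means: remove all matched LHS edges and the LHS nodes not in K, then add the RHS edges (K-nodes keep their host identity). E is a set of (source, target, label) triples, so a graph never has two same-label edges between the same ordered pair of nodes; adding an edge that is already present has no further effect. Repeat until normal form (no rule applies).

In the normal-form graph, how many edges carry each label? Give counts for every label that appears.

start.  V:5 E:7  edges: 0-p->0 0-p->1 0-q->2 1-p->1 1-q->1 3-p->0 4-q->2
1. fire R0 via {0↦2, 1↦0, 2↦1, 3↦4}  →  V:4 E:5  edges: 0-p->1 0-q->2 1-p->1 1-q->1 3-p->0
2. fire R1 via {0↦0, 1↦1}  →  V:4 E:3  edges: 0-q->2 1-q->0 3-p->0
normal form: no rule applies after step 2
NF edges: [(0, 2, 'q'), (1, 0, 'q'), (3, 0, 'p')]

Answer: p:1 q:2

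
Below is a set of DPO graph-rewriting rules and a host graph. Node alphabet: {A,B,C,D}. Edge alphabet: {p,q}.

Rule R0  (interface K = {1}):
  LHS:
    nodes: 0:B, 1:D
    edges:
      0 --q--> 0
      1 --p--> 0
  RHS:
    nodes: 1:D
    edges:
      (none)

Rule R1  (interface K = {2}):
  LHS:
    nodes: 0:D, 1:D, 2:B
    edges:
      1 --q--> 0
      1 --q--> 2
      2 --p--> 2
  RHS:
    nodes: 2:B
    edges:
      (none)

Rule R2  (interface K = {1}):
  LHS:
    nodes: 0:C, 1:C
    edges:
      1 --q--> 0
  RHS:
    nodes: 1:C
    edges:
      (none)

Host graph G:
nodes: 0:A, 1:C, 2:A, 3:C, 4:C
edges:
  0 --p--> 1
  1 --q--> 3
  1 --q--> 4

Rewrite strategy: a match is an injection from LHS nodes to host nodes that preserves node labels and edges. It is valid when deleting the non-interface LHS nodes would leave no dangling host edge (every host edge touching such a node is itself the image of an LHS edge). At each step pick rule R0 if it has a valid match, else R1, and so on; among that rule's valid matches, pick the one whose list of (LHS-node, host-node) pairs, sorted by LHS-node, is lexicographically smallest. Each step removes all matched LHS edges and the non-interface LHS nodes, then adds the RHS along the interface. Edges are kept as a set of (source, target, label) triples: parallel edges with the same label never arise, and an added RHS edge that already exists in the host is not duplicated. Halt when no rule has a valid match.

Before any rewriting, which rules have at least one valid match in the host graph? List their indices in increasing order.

R0: no valid match — LHS pattern not found
R1: no valid match — LHS pattern not found
R2: 2 valid matches — {0↦3, 1↦1}, {0↦4, 1↦1}

Answer: [R2]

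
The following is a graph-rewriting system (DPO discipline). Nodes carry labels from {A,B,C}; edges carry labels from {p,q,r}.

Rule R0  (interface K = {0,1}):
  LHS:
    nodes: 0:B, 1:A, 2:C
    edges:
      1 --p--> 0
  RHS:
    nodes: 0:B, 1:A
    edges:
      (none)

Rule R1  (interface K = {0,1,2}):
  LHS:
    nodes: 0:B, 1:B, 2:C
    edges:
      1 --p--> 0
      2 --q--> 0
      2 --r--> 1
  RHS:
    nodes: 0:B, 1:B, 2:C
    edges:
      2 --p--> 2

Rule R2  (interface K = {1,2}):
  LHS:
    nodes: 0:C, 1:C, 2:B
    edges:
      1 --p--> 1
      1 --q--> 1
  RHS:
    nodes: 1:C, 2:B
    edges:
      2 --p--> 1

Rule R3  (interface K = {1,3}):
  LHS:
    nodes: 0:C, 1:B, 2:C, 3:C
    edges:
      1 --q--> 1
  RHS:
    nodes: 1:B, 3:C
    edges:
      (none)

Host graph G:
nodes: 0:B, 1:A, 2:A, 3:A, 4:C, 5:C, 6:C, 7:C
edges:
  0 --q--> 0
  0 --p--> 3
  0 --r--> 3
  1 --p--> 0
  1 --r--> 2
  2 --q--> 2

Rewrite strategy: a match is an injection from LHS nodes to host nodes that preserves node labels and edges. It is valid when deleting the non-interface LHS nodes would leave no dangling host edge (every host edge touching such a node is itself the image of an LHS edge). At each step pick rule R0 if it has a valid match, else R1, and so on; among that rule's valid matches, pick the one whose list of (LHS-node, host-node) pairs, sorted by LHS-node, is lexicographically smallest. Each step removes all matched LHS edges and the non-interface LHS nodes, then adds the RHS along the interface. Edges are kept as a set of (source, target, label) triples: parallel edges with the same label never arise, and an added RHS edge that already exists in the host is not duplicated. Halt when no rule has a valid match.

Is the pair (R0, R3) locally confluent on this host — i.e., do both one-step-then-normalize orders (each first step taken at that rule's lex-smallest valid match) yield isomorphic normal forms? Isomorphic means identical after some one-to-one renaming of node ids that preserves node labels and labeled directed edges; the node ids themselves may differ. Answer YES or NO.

branch R0-first: apply at {0↦0, 1↦1, 2↦4} → |E|=5, then 1 more step(s) → NF |V|=5 |E|=4 V={0:B, 1:A, 2:A, 3:A, 7:C} E=0-p->3 0-r->3 1-r->2 2-q->2
branch R3-first: apply at {0↦4, 1↦0, 2↦5, 3↦6} → |E|=5, then 1 more step(s) → NF |V|=5 |E|=4 V={0:B, 1:A, 2:A, 3:A, 7:C} E=0-p->3 0-r->3 1-r->2 2-q->2
graphs isomorphic (equal up to label-preserving node renaming)

Answer: YES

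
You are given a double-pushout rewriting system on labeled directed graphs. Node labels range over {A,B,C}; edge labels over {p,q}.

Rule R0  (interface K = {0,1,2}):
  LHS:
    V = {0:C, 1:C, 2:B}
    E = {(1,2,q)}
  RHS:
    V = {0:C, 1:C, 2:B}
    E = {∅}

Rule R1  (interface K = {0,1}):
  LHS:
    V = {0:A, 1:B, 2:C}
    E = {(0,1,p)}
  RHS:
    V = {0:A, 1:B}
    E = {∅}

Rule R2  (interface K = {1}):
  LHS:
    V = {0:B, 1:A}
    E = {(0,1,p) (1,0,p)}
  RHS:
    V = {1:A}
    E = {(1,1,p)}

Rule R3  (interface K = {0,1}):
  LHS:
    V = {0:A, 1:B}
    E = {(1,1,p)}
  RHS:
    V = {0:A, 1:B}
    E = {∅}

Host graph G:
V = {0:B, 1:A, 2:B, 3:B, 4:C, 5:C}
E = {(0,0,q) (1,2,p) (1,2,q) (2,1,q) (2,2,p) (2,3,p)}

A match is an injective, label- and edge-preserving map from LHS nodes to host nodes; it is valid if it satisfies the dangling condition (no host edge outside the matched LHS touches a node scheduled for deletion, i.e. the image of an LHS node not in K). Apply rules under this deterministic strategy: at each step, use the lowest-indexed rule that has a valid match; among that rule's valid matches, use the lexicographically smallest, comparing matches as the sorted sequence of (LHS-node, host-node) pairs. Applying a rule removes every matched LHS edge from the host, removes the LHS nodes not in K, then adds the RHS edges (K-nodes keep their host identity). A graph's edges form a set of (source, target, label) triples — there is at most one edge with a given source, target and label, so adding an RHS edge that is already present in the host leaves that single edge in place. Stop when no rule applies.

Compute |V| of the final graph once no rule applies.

Answer: 5

Rewrite trace:
start.  V:6 E:6  edges: 0-q->0 1-p->2 1-q->2 2-q->1 2-p->2 2-p->3
1. fire R1 via {0↦1, 1↦2, 2↦4}  →  V:5 E:5  edges: 0-q->0 1-q->2 2-q->1 2-p->2 2-p->3
2. fire R3 via {0↦1, 1↦2}  →  V:5 E:4  edges: 0-q->0 1-q->2 2-q->1 2-p->3
halt: no rule applies after step 2
NF nodes: {0:B, 1:A, 2:B, 3:B, 5:C}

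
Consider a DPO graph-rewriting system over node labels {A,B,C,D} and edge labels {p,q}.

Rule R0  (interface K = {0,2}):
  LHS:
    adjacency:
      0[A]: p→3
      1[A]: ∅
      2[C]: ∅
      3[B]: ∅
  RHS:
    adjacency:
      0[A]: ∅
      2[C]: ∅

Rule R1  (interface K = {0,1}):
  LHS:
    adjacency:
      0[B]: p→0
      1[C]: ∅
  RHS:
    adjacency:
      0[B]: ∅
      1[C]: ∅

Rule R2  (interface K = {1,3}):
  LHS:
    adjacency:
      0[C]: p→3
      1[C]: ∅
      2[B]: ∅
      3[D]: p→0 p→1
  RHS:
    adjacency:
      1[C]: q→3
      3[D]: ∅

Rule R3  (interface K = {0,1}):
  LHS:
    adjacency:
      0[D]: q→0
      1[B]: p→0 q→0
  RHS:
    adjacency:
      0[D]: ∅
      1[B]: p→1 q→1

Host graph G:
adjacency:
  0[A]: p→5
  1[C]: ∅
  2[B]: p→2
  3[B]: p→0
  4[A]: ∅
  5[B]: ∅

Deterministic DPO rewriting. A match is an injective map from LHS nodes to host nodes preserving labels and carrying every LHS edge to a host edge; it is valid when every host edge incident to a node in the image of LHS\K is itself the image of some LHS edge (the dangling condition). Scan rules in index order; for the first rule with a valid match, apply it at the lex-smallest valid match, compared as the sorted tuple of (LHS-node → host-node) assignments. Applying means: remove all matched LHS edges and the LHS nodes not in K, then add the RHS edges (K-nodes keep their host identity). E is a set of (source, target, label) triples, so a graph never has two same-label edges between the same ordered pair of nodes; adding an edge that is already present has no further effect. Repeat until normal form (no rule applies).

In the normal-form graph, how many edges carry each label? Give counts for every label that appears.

start.  V:6 E:3  edges: 0-p->5 2-p->2 3-p->0
1. fire R0 via {0↦0, 1↦4, 2↦1, 3↦5}  →  V:4 E:2  edges: 2-p->2 3-p->0
2. fire R1 via {0↦2, 1↦1}  →  V:4 E:1  edges: 3-p->0
halt: no rule applies after step 2
NF edges: [(3, 0, 'p')]

Answer: p:1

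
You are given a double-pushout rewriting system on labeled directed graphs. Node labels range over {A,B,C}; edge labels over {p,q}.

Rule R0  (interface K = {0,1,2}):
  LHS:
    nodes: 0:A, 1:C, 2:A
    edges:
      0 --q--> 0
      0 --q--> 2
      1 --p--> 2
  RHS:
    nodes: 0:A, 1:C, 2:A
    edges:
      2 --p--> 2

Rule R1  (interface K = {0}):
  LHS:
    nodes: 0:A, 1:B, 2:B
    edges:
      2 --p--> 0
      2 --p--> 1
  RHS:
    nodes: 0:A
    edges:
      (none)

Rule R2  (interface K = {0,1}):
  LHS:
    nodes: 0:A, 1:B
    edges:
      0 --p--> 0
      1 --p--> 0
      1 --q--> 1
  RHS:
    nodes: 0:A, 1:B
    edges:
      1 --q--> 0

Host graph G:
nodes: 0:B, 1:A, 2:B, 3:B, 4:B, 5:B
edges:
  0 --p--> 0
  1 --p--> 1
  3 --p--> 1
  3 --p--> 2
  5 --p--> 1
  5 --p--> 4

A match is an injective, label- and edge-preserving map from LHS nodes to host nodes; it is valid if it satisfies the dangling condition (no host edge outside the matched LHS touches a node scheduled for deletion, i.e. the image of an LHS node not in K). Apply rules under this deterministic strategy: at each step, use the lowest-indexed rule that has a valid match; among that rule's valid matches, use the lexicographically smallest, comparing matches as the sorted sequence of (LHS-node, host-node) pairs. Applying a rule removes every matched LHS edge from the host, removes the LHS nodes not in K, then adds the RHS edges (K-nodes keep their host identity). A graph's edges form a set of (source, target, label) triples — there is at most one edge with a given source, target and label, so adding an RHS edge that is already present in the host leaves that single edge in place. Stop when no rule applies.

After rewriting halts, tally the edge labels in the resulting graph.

Answer: p:2

Steps:
initial: |V|=6 |E|=6  E = 0-p->0 1-p->1 3-p->1 3-p->2 5-p->1 5-p->4
step 1: apply R1 at {0↦1, 1↦2, 2↦3}  → |V|=4 |E|=4  E = 0-p->0 1-p->1 5-p->1 5-p->4
step 2: apply R1 at {0↦1, 1↦4, 2↦5}  → |V|=2 |E|=2  E = 0-p->0 1-p->1
final graph: no rule applies after step 2
NF edges: [(0, 0, 'p'), (1, 1, 'p')]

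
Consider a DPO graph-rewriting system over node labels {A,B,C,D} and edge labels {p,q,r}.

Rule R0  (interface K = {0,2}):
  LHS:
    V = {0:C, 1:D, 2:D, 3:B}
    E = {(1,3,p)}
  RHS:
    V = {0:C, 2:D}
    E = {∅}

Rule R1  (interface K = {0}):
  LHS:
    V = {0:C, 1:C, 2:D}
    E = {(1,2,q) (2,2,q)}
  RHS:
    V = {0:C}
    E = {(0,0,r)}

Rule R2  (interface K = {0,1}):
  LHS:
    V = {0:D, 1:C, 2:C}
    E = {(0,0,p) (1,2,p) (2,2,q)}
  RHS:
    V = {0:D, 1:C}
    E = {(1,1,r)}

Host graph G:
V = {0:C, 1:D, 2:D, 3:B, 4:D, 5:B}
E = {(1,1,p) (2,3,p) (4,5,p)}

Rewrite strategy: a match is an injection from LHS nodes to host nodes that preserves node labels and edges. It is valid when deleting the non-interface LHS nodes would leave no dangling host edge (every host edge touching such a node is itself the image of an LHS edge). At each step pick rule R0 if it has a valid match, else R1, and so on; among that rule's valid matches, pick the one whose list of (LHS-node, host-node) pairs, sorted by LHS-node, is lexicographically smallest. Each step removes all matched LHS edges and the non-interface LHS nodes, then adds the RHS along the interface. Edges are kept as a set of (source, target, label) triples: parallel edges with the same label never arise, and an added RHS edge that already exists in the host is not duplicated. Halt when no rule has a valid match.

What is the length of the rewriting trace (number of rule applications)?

[0] host  ⇒  6 nodes, 3 edges  {1-p->1 2-p->3 4-p->5}
[1] R0 @ {0↦0, 1↦2, 2↦1, 3↦3}  ⇒  4 nodes, 2 edges  {1-p->1 4-p->5}
[2] R0 @ {0↦0, 1↦4, 2↦1, 3↦5}  ⇒  2 nodes, 1 edges  {1-p->1}
halt: no rule applies after step 2

Answer: 2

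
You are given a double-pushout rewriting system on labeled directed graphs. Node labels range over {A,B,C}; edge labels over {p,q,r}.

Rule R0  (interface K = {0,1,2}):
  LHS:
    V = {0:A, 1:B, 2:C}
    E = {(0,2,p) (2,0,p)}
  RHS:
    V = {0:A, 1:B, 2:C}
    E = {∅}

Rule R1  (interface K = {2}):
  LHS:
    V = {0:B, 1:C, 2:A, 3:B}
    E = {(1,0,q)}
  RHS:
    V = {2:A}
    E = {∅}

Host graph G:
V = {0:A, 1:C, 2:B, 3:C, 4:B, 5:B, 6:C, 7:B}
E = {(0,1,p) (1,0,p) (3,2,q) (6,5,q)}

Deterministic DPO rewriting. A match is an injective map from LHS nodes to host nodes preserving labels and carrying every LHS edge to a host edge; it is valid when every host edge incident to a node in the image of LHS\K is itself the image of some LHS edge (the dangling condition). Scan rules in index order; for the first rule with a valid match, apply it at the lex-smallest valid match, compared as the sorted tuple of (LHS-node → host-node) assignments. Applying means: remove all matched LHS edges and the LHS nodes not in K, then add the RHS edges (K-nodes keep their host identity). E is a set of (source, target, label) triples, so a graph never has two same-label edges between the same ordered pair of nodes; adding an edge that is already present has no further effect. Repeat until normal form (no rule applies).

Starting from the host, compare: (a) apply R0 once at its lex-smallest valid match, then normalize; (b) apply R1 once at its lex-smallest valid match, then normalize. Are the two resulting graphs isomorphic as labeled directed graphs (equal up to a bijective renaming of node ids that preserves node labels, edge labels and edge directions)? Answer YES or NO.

Answer: YES

Rewrite trace:
branch R0-first: apply at {0↦0, 1↦2, 2↦1} → |E|=2, then 2 more step(s) → NF |V|=2 |E|=0 V={0:A, 1:C} E=∅
branch R1-first: apply at {0↦2, 1↦3, 2↦0, 3↦4} → |E|=3, then 2 more step(s) → NF |V|=2 |E|=0 V={0:A, 1:C} E=∅
graphs isomorphic (equal up to label-preserving node renaming)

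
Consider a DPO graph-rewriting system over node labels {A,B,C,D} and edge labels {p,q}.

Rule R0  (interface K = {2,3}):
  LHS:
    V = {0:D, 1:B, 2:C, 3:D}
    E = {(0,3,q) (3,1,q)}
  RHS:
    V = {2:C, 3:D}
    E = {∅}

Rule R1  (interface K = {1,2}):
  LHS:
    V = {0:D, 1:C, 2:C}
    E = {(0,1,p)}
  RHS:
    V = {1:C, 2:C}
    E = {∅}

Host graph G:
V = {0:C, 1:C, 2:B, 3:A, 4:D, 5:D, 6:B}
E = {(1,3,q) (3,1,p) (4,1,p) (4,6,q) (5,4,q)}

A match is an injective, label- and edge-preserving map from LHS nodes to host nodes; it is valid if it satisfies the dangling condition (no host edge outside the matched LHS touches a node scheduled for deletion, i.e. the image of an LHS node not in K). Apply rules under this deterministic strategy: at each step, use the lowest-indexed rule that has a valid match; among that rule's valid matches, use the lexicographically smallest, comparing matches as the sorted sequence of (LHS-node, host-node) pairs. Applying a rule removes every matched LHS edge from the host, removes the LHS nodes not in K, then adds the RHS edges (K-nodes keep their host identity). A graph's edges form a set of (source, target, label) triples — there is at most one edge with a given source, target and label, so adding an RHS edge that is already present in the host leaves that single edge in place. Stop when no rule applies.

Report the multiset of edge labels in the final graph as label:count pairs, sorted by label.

[0] host  ⇒  7 nodes, 5 edges  {1-q->3 3-p->1 4-p->1 4-q->6 5-q->4}
[1] R0 @ {0↦5, 1↦6, 2↦0, 3↦4}  ⇒  5 nodes, 3 edges  {1-q->3 3-p->1 4-p->1}
[2] R1 @ {0↦4, 1↦1, 2↦0}  ⇒  4 nodes, 2 edges  {1-q->3 3-p->1}
final graph: no rule applies after step 2
NF edges: [(1, 3, 'q'), (3, 1, 'p')]

Answer: p:1 q:1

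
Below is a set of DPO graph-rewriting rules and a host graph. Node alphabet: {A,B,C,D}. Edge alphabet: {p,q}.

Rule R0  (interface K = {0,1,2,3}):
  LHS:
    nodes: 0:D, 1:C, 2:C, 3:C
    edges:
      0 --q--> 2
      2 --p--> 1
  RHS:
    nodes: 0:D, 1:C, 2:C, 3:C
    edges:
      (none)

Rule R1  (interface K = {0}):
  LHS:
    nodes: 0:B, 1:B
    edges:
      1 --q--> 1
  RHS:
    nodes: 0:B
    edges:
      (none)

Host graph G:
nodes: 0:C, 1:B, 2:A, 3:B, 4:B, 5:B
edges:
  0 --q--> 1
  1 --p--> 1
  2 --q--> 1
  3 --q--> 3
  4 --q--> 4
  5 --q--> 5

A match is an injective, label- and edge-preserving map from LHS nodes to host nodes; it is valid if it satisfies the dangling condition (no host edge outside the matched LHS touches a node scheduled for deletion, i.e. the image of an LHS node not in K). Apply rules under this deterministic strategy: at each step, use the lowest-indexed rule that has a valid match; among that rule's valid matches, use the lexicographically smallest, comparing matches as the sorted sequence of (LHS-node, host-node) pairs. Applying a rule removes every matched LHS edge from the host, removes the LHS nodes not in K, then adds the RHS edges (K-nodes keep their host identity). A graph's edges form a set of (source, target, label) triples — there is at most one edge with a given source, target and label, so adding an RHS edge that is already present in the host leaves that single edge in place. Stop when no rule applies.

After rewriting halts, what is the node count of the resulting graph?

Answer: 3

Rewrite trace:
start.  V:6 E:6  edges: 0-q->1 1-p->1 2-q->1 3-q->3 4-q->4 5-q->5
1. fire R1 via {0↦1, 1↦3}  →  V:5 E:5  edges: 0-q->1 1-p->1 2-q->1 4-q->4 5-q->5
2. fire R1 via {0↦1, 1↦4}  →  V:4 E:4  edges: 0-q->1 1-p->1 2-q->1 5-q->5
3. fire R1 via {0↦1, 1↦5}  →  V:3 E:3  edges: 0-q->1 1-p->1 2-q->1
final graph: no rule applies after step 3
NF nodes: {0:C, 1:B, 2:A}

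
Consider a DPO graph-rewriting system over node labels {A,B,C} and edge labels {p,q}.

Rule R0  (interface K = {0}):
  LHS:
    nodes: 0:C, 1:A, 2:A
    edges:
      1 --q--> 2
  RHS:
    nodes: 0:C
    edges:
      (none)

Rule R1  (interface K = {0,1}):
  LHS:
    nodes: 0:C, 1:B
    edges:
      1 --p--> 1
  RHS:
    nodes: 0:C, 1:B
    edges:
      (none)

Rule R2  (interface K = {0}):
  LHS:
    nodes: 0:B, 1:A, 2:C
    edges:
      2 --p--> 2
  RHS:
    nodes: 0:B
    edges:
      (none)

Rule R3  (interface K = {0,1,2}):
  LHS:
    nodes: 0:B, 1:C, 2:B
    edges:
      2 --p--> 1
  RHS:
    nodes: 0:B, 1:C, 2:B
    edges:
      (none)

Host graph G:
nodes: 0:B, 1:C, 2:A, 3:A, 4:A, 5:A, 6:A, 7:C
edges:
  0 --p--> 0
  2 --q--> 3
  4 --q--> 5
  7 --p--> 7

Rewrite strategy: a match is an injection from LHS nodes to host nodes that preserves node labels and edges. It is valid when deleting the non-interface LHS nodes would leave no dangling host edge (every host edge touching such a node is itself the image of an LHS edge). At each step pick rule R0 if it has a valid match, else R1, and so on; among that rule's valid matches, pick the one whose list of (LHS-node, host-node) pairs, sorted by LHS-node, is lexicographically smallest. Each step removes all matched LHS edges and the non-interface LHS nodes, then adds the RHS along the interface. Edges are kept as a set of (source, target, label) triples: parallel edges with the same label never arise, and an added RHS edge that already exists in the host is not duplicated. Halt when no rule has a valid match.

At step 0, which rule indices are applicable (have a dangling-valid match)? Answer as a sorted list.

R0: 4 valid matches — {0↦1, 1↦2, 2↦3}, {0↦1, 1↦4, 2↦5}, {0↦7, 1↦2, 2↦3} (+1 more)
R1: 2 valid matches — {0↦1, 1↦0}, {0↦7, 1↦0}
R2: 1 valid match — {0↦0, 1↦6, 2↦7}
R3: no valid match — LHS pattern not found

Answer: [R0,R1,R2]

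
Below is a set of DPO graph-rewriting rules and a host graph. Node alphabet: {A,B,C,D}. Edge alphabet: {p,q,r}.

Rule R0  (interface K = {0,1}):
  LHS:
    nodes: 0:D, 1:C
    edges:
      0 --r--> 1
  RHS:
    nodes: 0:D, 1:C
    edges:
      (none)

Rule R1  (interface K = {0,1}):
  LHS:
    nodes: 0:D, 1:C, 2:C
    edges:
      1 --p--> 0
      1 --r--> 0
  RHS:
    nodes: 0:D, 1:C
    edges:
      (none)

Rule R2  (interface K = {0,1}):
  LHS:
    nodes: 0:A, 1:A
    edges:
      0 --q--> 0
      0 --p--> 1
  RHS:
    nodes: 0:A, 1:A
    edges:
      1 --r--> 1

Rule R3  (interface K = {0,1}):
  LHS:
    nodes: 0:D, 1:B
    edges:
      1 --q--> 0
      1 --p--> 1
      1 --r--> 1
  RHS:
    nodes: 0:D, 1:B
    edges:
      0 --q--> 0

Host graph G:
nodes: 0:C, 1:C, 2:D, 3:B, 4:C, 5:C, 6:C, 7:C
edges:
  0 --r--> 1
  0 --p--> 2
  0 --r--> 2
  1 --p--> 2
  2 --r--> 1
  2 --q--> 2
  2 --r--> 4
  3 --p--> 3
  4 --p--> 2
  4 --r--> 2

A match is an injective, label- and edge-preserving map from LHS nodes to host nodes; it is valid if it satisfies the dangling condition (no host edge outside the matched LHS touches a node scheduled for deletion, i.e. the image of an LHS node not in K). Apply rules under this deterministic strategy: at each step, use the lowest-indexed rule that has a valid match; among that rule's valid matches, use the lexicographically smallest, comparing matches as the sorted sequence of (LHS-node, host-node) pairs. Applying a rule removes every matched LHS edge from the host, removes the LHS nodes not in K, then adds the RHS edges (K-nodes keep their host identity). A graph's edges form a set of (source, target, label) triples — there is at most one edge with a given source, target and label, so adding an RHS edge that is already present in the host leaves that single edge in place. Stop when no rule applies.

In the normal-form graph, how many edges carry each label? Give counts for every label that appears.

Answer: p:2 q:1 r:1

Derivation:
[0] host  ⇒  8 nodes, 10 edges  {0-r->1 0-p->2 0-r->2 1-p->2 2-r->1 2-q->2 2-r->4 3-p->3 4-p->2 4-r->2}
[1] R0 @ {0↦2, 1↦1}  ⇒  8 nodes, 9 edges  {0-r->1 0-p->2 0-r->2 1-p->2 2-q->2 2-r->4 3-p->3 4-p->2 4-r->2}
[2] R0 @ {0↦2, 1↦4}  ⇒  8 nodes, 8 edges  {0-r->1 0-p->2 0-r->2 1-p->2 2-q->2 3-p->3 4-p->2 4-r->2}
[3] R1 @ {0↦2, 1↦0, 2↦5}  ⇒  7 nodes, 6 edges  {0-r->1 1-p->2 2-q->2 3-p->3 4-p->2 4-r->2}
[4] R1 @ {0↦2, 1↦4, 2↦6}  ⇒  6 nodes, 4 edges  {0-r->1 1-p->2 2-q->2 3-p->3}
normal form: no rule applies after step 4
NF edges: [(0, 1, 'r'), (1, 2, 'p'), (2, 2, 'q'), (3, 3, 'p')]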